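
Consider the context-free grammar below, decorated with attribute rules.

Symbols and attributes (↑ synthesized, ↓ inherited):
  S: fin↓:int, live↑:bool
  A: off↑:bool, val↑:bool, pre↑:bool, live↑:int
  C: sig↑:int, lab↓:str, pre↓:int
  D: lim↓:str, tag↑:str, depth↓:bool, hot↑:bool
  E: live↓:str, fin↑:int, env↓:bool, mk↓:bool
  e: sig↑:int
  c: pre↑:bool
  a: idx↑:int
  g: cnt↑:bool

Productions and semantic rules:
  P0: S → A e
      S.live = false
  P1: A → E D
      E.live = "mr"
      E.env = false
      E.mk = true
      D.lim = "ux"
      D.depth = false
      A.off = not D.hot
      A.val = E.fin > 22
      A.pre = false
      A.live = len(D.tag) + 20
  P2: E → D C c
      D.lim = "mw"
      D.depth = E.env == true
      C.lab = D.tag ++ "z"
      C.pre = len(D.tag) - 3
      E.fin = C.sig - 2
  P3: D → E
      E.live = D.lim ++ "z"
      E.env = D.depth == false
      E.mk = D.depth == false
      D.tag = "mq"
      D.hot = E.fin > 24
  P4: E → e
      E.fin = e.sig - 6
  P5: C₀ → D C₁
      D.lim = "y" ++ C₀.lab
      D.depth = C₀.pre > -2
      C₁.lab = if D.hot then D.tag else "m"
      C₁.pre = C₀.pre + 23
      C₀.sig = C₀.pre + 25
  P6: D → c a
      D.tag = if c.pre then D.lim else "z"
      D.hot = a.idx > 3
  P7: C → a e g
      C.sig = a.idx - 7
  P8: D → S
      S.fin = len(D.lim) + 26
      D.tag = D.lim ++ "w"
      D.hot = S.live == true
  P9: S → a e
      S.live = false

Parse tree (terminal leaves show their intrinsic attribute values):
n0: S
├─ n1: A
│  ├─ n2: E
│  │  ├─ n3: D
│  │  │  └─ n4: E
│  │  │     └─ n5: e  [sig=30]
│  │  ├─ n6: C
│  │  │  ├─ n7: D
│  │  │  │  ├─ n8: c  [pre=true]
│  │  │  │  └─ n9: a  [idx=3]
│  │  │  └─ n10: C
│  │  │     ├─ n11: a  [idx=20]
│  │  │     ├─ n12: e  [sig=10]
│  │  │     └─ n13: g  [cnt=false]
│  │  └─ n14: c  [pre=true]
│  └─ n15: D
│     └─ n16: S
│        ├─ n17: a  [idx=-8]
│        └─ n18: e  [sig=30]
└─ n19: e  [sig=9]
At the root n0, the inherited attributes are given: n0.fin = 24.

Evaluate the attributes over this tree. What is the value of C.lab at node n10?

1. n0.fin = 24  [given at root]
2. n2.live = "mr"  ["mr"]
3. n2.env = false  [false]
4. n2.mk = true  [true]
5. n3.lim = "mw"  ["mw"]
6. n3.depth = false  [E.env == true]
7. n4.live = "mwz"  [D.lim ++ "z"]
8. n4.env = true  [D.depth == false]
9. n4.mk = true  [D.depth == false]
10. n5.sig = 30  [terminal]
11. n4.fin = 24  [e.sig - 6]
12. n3.tag = "mq"  ["mq"]
13. n3.hot = false  [E.fin > 24]
14. n6.lab = "mqz"  [D.tag ++ "z"]
15. n6.pre = -1  [len(D.tag) - 3]
16. n7.lim = "ymqz"  ["y" ++ C₀.lab]
17. n7.depth = true  [C₀.pre > -2]
18. n8.pre = true  [terminal]
19. n9.idx = 3  [terminal]
20. n7.tag = "ymqz"  [if c.pre then D.lim else "z"]
21. n7.hot = false  [a.idx > 3]
22. n10.lab = "m"  [if D.hot then D.tag else "m"]
23. n10.pre = 22  [C₀.pre + 23]
24. n11.idx = 20  [terminal]
25. n12.sig = 10  [terminal]
26. n13.cnt = false  [terminal]
27. n10.sig = 13  [a.idx - 7]
28. n6.sig = 24  [C₀.pre + 25]
29. n14.pre = true  [terminal]
30. n2.fin = 22  [C.sig - 2]
31. n15.lim = "ux"  ["ux"]
32. n15.depth = false  [false]
33. n16.fin = 28  [len(D.lim) + 26]
34. n17.idx = -8  [terminal]
35. n18.sig = 30  [terminal]
36. n16.live = false  [false]
37. n15.tag = "uxw"  [D.lim ++ "w"]
38. n15.hot = false  [S.live == true]
39. n1.off = true  [not D.hot]
40. n1.val = false  [E.fin > 22]
41. n1.pre = false  [false]
42. n1.live = 23  [len(D.tag) + 20]
43. n19.sig = 9  [terminal]
44. n0.live = false  [false]

"m"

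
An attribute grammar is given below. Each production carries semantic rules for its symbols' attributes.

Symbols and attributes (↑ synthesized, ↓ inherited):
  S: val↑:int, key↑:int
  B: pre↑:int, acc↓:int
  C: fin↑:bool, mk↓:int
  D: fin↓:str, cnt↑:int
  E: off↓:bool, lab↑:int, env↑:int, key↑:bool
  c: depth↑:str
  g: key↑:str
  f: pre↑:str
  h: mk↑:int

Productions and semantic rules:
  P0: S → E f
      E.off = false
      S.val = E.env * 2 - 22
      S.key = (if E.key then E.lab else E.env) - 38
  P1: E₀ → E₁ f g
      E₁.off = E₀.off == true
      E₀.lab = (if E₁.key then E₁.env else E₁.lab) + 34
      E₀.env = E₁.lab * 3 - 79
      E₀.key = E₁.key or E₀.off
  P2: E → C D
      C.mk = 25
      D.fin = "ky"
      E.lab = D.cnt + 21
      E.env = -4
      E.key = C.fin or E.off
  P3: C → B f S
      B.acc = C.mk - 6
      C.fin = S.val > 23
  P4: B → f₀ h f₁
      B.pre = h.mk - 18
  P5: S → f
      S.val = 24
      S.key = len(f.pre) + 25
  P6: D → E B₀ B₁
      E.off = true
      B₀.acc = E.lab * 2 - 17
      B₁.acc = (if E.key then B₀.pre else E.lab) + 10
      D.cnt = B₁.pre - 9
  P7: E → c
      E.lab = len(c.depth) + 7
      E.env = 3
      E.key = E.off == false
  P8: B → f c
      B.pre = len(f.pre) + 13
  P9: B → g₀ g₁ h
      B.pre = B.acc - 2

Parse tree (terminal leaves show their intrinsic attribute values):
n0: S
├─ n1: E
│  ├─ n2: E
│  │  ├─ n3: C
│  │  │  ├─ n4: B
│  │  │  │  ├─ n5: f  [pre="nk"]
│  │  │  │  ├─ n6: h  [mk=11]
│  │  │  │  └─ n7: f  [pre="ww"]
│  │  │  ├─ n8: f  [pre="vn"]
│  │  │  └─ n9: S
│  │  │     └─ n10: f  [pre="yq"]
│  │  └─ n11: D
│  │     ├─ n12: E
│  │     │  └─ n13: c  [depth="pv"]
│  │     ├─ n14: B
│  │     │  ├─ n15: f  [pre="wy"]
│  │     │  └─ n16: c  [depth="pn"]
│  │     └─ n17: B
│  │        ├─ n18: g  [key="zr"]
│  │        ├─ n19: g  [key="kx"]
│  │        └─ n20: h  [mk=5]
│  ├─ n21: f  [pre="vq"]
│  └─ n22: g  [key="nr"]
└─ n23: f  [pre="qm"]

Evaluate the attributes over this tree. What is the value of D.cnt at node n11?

1. n1.off = false  [false]
2. n2.off = false  [E₀.off == true]
3. n3.mk = 25  [25]
4. n4.acc = 19  [C.mk - 6]
5. n5.pre = "nk"  [terminal]
6. n6.mk = 11  [terminal]
7. n7.pre = "ww"  [terminal]
8. n4.pre = -7  [h.mk - 18]
9. n8.pre = "vn"  [terminal]
10. n10.pre = "yq"  [terminal]
11. n9.val = 24  [24]
12. n9.key = 27  [len(f.pre) + 25]
13. n3.fin = true  [S.val > 23]
14. n11.fin = "ky"  ["ky"]
15. n12.off = true  [true]
16. n13.depth = "pv"  [terminal]
17. n12.lab = 9  [len(c.depth) + 7]
18. n12.env = 3  [3]
19. n12.key = false  [E.off == false]
20. n14.acc = 1  [E.lab * 2 - 17]
21. n15.pre = "wy"  [terminal]
22. n16.depth = "pn"  [terminal]
23. n14.pre = 15  [len(f.pre) + 13]
24. n17.acc = 19  [(if E.key then B₀.pre else E.lab) + 10]
25. n18.key = "zr"  [terminal]
26. n19.key = "kx"  [terminal]
27. n20.mk = 5  [terminal]
28. n17.pre = 17  [B.acc - 2]
29. n11.cnt = 8  [B₁.pre - 9]
30. n2.lab = 29  [D.cnt + 21]
31. n2.env = -4  [-4]
32. n2.key = true  [C.fin or E.off]
33. n21.pre = "vq"  [terminal]
34. n22.key = "nr"  [terminal]
35. n1.lab = 30  [(if E₁.key then E₁.env else E₁.lab) + 34]
36. n1.env = 8  [E₁.lab * 3 - 79]
37. n1.key = true  [E₁.key or E₀.off]
38. n23.pre = "qm"  [terminal]
39. n0.val = -6  [E.env * 2 - 22]
40. n0.key = -8  [(if E.key then E.lab else E.env) - 38]

8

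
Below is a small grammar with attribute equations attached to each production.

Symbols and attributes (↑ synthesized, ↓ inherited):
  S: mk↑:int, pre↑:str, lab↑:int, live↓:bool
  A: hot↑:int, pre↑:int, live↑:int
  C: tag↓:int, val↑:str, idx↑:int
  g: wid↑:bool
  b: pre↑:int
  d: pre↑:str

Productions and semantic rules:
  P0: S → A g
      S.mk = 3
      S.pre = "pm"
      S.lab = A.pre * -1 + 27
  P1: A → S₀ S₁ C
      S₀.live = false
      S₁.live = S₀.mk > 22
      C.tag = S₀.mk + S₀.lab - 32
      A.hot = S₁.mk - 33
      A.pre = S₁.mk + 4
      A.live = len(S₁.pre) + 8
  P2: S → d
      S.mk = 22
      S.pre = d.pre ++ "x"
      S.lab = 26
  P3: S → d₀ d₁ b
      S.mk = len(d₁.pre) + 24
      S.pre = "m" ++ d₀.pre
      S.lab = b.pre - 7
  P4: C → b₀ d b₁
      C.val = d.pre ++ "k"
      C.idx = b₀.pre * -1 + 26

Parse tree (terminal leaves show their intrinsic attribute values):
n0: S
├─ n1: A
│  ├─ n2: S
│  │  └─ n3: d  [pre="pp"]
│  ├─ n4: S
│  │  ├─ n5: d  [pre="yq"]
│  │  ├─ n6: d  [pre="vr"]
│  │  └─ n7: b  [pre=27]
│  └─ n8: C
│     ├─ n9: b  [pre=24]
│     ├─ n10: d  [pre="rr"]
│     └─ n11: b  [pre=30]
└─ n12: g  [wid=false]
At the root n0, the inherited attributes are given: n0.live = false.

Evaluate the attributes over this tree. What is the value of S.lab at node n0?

1. n0.live = false  [given at root]
2. n2.live = false  [false]
3. n3.pre = "pp"  [terminal]
4. n2.mk = 22  [22]
5. n2.pre = "ppx"  [d.pre ++ "x"]
6. n2.lab = 26  [26]
7. n4.live = false  [S₀.mk > 22]
8. n5.pre = "yq"  [terminal]
9. n6.pre = "vr"  [terminal]
10. n7.pre = 27  [terminal]
11. n4.mk = 26  [len(d₁.pre) + 24]
12. n4.pre = "myq"  ["m" ++ d₀.pre]
13. n4.lab = 20  [b.pre - 7]
14. n8.tag = 16  [S₀.mk + S₀.lab - 32]
15. n9.pre = 24  [terminal]
16. n10.pre = "rr"  [terminal]
17. n11.pre = 30  [terminal]
18. n8.val = "rrk"  [d.pre ++ "k"]
19. n8.idx = 2  [b₀.pre * -1 + 26]
20. n1.hot = -7  [S₁.mk - 33]
21. n1.pre = 30  [S₁.mk + 4]
22. n1.live = 11  [len(S₁.pre) + 8]
23. n12.wid = false  [terminal]
24. n0.mk = 3  [3]
25. n0.pre = "pm"  ["pm"]
26. n0.lab = -3  [A.pre * -1 + 27]

-3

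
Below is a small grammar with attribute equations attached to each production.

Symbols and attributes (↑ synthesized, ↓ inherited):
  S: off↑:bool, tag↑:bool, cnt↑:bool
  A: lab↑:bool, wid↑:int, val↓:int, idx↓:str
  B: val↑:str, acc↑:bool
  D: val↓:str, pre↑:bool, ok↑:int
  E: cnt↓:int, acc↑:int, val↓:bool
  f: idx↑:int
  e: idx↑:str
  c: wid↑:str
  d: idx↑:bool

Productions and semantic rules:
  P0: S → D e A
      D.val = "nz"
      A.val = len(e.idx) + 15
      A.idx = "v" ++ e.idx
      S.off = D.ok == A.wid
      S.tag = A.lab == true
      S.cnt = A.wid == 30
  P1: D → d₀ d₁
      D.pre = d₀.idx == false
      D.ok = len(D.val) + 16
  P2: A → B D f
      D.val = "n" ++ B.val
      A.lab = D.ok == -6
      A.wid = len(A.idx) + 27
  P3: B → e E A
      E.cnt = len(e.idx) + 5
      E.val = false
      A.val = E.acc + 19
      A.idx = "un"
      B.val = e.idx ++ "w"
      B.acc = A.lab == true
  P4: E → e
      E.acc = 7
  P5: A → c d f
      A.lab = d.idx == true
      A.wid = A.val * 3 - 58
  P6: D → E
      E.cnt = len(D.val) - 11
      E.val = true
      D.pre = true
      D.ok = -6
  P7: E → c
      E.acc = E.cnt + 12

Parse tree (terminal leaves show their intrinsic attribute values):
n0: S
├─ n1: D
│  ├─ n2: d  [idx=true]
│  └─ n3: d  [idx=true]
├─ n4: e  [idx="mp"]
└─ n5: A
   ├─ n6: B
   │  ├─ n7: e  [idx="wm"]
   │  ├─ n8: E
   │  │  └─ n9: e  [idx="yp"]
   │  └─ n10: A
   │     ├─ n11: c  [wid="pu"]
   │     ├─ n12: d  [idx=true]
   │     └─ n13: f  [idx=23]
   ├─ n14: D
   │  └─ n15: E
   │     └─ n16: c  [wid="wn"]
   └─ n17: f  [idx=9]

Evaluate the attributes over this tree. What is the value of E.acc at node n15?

5

1. n1.val = "nz"  ["nz"]
2. n2.idx = true  [terminal]
3. n3.idx = true  [terminal]
4. n1.pre = false  [d₀.idx == false]
5. n1.ok = 18  [len(D.val) + 16]
6. n4.idx = "mp"  [terminal]
7. n5.val = 17  [len(e.idx) + 15]
8. n5.idx = "vmp"  ["v" ++ e.idx]
9. n7.idx = "wm"  [terminal]
10. n8.cnt = 7  [len(e.idx) + 5]
11. n8.val = false  [false]
12. n9.idx = "yp"  [terminal]
13. n8.acc = 7  [7]
14. n10.val = 26  [E.acc + 19]
15. n10.idx = "un"  ["un"]
16. n11.wid = "pu"  [terminal]
17. n12.idx = true  [terminal]
18. n13.idx = 23  [terminal]
19. n10.lab = true  [d.idx == true]
20. n10.wid = 20  [A.val * 3 - 58]
21. n6.val = "wmw"  [e.idx ++ "w"]
22. n6.acc = true  [A.lab == true]
23. n14.val = "nwmw"  ["n" ++ B.val]
24. n15.cnt = -7  [len(D.val) - 11]
25. n15.val = true  [true]
26. n16.wid = "wn"  [terminal]
27. n15.acc = 5  [E.cnt + 12]
28. n14.pre = true  [true]
29. n14.ok = -6  [-6]
30. n17.idx = 9  [terminal]
31. n5.lab = true  [D.ok == -6]
32. n5.wid = 30  [len(A.idx) + 27]
33. n0.off = false  [D.ok == A.wid]
34. n0.tag = true  [A.lab == true]
35. n0.cnt = true  [A.wid == 30]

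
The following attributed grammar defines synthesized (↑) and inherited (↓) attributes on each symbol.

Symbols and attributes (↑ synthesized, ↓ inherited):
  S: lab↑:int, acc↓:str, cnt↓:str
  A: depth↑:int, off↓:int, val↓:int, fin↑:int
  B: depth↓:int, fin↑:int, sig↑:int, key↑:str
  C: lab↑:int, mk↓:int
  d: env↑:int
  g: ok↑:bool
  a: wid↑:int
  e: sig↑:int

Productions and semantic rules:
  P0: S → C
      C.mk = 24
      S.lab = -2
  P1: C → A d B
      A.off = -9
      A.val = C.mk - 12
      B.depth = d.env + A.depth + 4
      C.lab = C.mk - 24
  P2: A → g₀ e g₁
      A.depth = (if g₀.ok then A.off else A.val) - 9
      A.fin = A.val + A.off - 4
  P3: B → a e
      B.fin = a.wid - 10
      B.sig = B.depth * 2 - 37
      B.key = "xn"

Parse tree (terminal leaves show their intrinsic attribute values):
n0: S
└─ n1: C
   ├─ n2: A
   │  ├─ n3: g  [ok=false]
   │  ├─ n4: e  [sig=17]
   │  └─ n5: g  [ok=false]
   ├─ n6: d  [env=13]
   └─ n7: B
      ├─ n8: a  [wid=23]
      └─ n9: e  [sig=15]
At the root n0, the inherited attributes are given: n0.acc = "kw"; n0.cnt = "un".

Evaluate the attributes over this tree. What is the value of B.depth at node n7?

20

1. n0.acc = "kw"  [given at root]
2. n0.cnt = "un"  [given at root]
3. n1.mk = 24  [24]
4. n2.off = -9  [-9]
5. n2.val = 12  [C.mk - 12]
6. n3.ok = false  [terminal]
7. n4.sig = 17  [terminal]
8. n5.ok = false  [terminal]
9. n2.depth = 3  [(if g₀.ok then A.off else A.val) - 9]
10. n2.fin = -1  [A.val + A.off - 4]
11. n6.env = 13  [terminal]
12. n7.depth = 20  [d.env + A.depth + 4]
13. n8.wid = 23  [terminal]
14. n9.sig = 15  [terminal]
15. n7.fin = 13  [a.wid - 10]
16. n7.sig = 3  [B.depth * 2 - 37]
17. n7.key = "xn"  ["xn"]
18. n1.lab = 0  [C.mk - 24]
19. n0.lab = -2  [-2]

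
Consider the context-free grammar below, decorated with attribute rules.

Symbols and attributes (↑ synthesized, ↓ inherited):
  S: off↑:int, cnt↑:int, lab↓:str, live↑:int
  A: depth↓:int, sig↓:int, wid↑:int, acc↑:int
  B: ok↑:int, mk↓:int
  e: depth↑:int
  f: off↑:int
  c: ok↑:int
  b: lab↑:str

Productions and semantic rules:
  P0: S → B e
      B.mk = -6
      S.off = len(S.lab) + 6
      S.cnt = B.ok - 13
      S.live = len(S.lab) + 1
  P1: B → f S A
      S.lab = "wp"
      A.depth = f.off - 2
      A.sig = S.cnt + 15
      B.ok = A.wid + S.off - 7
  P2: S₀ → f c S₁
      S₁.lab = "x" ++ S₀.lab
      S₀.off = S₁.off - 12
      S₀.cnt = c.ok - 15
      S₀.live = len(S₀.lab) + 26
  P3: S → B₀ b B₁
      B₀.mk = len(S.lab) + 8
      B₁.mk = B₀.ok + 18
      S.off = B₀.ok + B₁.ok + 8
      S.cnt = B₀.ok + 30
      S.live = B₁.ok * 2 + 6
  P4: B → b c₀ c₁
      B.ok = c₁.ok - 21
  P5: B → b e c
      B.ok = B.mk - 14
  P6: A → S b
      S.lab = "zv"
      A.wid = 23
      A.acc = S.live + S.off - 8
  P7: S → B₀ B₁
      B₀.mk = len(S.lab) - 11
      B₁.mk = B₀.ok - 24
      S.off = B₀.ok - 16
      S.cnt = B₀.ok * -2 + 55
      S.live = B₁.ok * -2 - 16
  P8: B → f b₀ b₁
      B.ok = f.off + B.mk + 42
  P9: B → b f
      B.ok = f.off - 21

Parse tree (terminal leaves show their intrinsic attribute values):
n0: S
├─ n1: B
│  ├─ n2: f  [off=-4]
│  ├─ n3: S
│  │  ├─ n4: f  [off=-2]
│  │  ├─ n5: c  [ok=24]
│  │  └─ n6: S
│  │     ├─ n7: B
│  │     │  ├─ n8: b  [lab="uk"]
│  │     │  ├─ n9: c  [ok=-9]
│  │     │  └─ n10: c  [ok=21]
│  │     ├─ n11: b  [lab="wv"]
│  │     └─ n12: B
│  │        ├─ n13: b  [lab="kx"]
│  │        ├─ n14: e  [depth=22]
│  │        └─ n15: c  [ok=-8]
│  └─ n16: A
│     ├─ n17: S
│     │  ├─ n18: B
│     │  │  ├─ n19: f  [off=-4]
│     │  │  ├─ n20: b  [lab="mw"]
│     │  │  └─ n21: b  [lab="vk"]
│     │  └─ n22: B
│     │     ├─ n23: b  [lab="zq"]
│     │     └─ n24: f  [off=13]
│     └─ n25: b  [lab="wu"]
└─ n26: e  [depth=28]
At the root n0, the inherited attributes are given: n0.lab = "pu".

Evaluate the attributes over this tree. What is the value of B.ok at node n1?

16

1. n0.lab = "pu"  [given at root]
2. n1.mk = -6  [-6]
3. n2.off = -4  [terminal]
4. n3.lab = "wp"  ["wp"]
5. n4.off = -2  [terminal]
6. n5.ok = 24  [terminal]
7. n6.lab = "xwp"  ["x" ++ S₀.lab]
8. n7.mk = 11  [len(S.lab) + 8]
9. n8.lab = "uk"  [terminal]
10. n9.ok = -9  [terminal]
11. n10.ok = 21  [terminal]
12. n7.ok = 0  [c₁.ok - 21]
13. n11.lab = "wv"  [terminal]
14. n12.mk = 18  [B₀.ok + 18]
15. n13.lab = "kx"  [terminal]
16. n14.depth = 22  [terminal]
17. n15.ok = -8  [terminal]
18. n12.ok = 4  [B.mk - 14]
19. n6.off = 12  [B₀.ok + B₁.ok + 8]
20. n6.cnt = 30  [B₀.ok + 30]
21. n6.live = 14  [B₁.ok * 2 + 6]
22. n3.off = 0  [S₁.off - 12]
23. n3.cnt = 9  [c.ok - 15]
24. n3.live = 28  [len(S₀.lab) + 26]
25. n16.depth = -6  [f.off - 2]
26. n16.sig = 24  [S.cnt + 15]
27. n17.lab = "zv"  ["zv"]
28. n18.mk = -9  [len(S.lab) - 11]
29. n19.off = -4  [terminal]
30. n20.lab = "mw"  [terminal]
31. n21.lab = "vk"  [terminal]
32. n18.ok = 29  [f.off + B.mk + 42]
33. n22.mk = 5  [B₀.ok - 24]
34. n23.lab = "zq"  [terminal]
35. n24.off = 13  [terminal]
36. n22.ok = -8  [f.off - 21]
37. n17.off = 13  [B₀.ok - 16]
38. n17.cnt = -3  [B₀.ok * -2 + 55]
39. n17.live = 0  [B₁.ok * -2 - 16]
40. n25.lab = "wu"  [terminal]
41. n16.wid = 23  [23]
42. n16.acc = 5  [S.live + S.off - 8]
43. n1.ok = 16  [A.wid + S.off - 7]
44. n26.depth = 28  [terminal]
45. n0.off = 8  [len(S.lab) + 6]
46. n0.cnt = 3  [B.ok - 13]
47. n0.live = 3  [len(S.lab) + 1]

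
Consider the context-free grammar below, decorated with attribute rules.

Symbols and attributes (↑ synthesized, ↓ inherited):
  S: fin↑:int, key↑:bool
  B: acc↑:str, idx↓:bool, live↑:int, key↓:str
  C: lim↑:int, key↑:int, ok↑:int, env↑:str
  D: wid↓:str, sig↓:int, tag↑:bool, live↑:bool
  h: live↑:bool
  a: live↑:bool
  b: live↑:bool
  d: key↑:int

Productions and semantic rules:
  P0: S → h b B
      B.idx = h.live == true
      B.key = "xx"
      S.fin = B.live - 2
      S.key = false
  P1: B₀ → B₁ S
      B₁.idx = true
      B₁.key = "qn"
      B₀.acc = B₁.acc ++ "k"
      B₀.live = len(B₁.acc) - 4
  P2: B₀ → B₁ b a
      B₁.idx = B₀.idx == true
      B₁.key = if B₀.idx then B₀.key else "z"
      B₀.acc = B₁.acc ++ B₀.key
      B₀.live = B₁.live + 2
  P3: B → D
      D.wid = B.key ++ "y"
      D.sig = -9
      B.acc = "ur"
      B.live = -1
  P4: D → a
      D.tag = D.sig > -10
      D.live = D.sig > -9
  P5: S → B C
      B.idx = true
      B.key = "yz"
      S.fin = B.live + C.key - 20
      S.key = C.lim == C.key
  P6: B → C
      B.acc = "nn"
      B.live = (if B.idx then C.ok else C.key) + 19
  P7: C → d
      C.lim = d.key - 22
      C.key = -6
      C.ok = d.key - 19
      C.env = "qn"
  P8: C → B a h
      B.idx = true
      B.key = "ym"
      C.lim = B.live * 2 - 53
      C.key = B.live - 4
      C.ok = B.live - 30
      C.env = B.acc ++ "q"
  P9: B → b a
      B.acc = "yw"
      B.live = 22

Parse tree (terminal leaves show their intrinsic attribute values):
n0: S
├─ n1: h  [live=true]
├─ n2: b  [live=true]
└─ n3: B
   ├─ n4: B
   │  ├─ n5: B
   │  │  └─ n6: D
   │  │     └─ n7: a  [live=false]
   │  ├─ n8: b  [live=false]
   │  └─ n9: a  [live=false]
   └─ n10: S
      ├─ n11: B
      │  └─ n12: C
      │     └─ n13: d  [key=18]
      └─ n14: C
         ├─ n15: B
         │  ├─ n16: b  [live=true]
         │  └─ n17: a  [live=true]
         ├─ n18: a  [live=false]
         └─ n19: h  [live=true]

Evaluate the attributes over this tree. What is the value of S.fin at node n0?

1. n1.live = true  [terminal]
2. n2.live = true  [terminal]
3. n3.idx = true  [h.live == true]
4. n3.key = "xx"  ["xx"]
5. n4.idx = true  [true]
6. n4.key = "qn"  ["qn"]
7. n5.idx = true  [B₀.idx == true]
8. n5.key = "qn"  [if B₀.idx then B₀.key else "z"]
9. n6.wid = "qny"  [B.key ++ "y"]
10. n6.sig = -9  [-9]
11. n7.live = false  [terminal]
12. n6.tag = true  [D.sig > -10]
13. n6.live = false  [D.sig > -9]
14. n5.acc = "ur"  ["ur"]
15. n5.live = -1  [-1]
16. n8.live = false  [terminal]
17. n9.live = false  [terminal]
18. n4.acc = "urqn"  [B₁.acc ++ B₀.key]
19. n4.live = 1  [B₁.live + 2]
20. n11.idx = true  [true]
21. n11.key = "yz"  ["yz"]
22. n13.key = 18  [terminal]
23. n12.lim = -4  [d.key - 22]
24. n12.key = -6  [-6]
25. n12.ok = -1  [d.key - 19]
26. n12.env = "qn"  ["qn"]
27. n11.acc = "nn"  ["nn"]
28. n11.live = 18  [(if B.idx then C.ok else C.key) + 19]
29. n15.idx = true  [true]
30. n15.key = "ym"  ["ym"]
31. n16.live = true  [terminal]
32. n17.live = true  [terminal]
33. n15.acc = "yw"  ["yw"]
34. n15.live = 22  [22]
35. n18.live = false  [terminal]
36. n19.live = true  [terminal]
37. n14.lim = -9  [B.live * 2 - 53]
38. n14.key = 18  [B.live - 4]
39. n14.ok = -8  [B.live - 30]
40. n14.env = "ywq"  [B.acc ++ "q"]
41. n10.fin = 16  [B.live + C.key - 20]
42. n10.key = false  [C.lim == C.key]
43. n3.acc = "urqnk"  [B₁.acc ++ "k"]
44. n3.live = 0  [len(B₁.acc) - 4]
45. n0.fin = -2  [B.live - 2]
46. n0.key = false  [false]

-2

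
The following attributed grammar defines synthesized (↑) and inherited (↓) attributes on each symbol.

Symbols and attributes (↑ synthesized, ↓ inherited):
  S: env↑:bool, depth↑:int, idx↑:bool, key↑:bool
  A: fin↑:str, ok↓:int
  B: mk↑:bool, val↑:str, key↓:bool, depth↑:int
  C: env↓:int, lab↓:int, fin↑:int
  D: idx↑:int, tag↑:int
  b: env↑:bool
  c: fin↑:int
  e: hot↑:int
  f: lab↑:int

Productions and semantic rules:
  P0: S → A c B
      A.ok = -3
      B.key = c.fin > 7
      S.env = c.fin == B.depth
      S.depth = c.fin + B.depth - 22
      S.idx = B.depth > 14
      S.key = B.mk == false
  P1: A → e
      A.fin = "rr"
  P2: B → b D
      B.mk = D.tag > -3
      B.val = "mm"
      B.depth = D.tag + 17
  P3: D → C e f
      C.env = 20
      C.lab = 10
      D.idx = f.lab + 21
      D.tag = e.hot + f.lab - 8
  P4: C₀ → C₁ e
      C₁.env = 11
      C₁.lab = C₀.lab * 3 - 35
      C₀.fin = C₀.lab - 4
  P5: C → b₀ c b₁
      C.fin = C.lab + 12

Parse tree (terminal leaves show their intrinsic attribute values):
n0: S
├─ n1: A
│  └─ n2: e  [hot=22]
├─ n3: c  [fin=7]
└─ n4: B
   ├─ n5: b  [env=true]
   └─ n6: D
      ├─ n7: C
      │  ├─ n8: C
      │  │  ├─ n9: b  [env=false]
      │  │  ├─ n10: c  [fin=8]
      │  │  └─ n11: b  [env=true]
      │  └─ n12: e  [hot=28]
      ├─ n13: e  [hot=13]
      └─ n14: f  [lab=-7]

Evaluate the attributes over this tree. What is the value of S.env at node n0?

false

1. n1.ok = -3  [-3]
2. n2.hot = 22  [terminal]
3. n1.fin = "rr"  ["rr"]
4. n3.fin = 7  [terminal]
5. n4.key = false  [c.fin > 7]
6. n5.env = true  [terminal]
7. n7.env = 20  [20]
8. n7.lab = 10  [10]
9. n8.env = 11  [11]
10. n8.lab = -5  [C₀.lab * 3 - 35]
11. n9.env = false  [terminal]
12. n10.fin = 8  [terminal]
13. n11.env = true  [terminal]
14. n8.fin = 7  [C.lab + 12]
15. n12.hot = 28  [terminal]
16. n7.fin = 6  [C₀.lab - 4]
17. n13.hot = 13  [terminal]
18. n14.lab = -7  [terminal]
19. n6.idx = 14  [f.lab + 21]
20. n6.tag = -2  [e.hot + f.lab - 8]
21. n4.mk = true  [D.tag > -3]
22. n4.val = "mm"  ["mm"]
23. n4.depth = 15  [D.tag + 17]
24. n0.env = false  [c.fin == B.depth]
25. n0.depth = 0  [c.fin + B.depth - 22]
26. n0.idx = true  [B.depth > 14]
27. n0.key = false  [B.mk == false]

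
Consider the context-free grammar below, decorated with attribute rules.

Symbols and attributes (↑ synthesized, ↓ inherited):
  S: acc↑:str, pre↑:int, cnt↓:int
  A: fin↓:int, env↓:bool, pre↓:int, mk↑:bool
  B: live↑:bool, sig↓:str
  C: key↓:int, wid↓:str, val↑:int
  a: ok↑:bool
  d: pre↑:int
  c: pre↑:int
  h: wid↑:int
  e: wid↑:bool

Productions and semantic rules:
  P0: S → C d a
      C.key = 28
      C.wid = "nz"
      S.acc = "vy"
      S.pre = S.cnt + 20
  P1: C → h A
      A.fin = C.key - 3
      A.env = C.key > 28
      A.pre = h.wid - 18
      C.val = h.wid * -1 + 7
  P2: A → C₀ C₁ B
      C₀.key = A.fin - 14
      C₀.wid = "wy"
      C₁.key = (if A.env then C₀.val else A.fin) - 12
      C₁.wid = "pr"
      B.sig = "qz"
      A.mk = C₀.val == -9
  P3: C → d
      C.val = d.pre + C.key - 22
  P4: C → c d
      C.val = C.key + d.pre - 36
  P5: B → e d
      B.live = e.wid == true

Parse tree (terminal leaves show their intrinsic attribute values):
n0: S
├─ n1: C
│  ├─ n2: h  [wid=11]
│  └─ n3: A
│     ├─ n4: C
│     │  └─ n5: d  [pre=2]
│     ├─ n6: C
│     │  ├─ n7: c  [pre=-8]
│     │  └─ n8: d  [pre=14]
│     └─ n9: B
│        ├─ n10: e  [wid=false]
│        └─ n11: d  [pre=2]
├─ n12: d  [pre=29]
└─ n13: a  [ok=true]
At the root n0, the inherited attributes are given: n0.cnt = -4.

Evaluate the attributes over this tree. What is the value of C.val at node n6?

-9

1. n0.cnt = -4  [given at root]
2. n1.key = 28  [28]
3. n1.wid = "nz"  ["nz"]
4. n2.wid = 11  [terminal]
5. n3.fin = 25  [C.key - 3]
6. n3.env = false  [C.key > 28]
7. n3.pre = -7  [h.wid - 18]
8. n4.key = 11  [A.fin - 14]
9. n4.wid = "wy"  ["wy"]
10. n5.pre = 2  [terminal]
11. n4.val = -9  [d.pre + C.key - 22]
12. n6.key = 13  [(if A.env then C₀.val else A.fin) - 12]
13. n6.wid = "pr"  ["pr"]
14. n7.pre = -8  [terminal]
15. n8.pre = 14  [terminal]
16. n6.val = -9  [C.key + d.pre - 36]
17. n9.sig = "qz"  ["qz"]
18. n10.wid = false  [terminal]
19. n11.pre = 2  [terminal]
20. n9.live = false  [e.wid == true]
21. n3.mk = true  [C₀.val == -9]
22. n1.val = -4  [h.wid * -1 + 7]
23. n12.pre = 29  [terminal]
24. n13.ok = true  [terminal]
25. n0.acc = "vy"  ["vy"]
26. n0.pre = 16  [S.cnt + 20]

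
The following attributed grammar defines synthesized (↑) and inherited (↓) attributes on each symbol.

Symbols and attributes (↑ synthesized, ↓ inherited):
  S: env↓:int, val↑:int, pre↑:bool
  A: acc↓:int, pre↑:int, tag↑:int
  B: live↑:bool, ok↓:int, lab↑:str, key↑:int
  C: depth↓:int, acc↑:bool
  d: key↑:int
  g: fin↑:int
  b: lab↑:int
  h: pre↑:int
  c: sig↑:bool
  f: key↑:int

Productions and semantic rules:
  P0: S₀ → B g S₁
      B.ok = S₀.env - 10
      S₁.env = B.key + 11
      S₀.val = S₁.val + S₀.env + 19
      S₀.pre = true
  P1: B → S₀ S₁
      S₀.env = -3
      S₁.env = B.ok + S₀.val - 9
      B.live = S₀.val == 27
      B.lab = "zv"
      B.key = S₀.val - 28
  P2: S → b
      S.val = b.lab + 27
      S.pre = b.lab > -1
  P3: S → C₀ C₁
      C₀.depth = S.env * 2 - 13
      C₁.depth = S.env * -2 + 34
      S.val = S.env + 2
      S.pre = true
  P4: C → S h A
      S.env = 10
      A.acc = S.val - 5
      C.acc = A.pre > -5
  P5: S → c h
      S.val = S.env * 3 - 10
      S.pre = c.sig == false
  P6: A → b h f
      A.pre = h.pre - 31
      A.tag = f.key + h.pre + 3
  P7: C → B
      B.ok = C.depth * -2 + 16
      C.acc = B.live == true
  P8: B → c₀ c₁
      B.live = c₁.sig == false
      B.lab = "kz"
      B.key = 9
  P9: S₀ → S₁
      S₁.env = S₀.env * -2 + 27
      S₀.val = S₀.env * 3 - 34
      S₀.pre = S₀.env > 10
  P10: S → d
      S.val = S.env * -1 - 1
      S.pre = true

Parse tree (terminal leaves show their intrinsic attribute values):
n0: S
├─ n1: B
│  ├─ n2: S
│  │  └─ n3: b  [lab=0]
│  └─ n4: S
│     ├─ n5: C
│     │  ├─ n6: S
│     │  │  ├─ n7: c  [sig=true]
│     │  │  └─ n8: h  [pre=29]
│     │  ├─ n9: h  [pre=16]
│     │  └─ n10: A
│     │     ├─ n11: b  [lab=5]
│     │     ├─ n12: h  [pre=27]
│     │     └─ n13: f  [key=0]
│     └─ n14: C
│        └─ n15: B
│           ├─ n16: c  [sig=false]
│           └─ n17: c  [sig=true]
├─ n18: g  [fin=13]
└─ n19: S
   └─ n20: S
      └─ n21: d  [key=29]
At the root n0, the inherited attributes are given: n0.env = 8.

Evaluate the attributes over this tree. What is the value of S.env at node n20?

1. n0.env = 8  [given at root]
2. n1.ok = -2  [S₀.env - 10]
3. n2.env = -3  [-3]
4. n3.lab = 0  [terminal]
5. n2.val = 27  [b.lab + 27]
6. n2.pre = true  [b.lab > -1]
7. n4.env = 16  [B.ok + S₀.val - 9]
8. n5.depth = 19  [S.env * 2 - 13]
9. n6.env = 10  [10]
10. n7.sig = true  [terminal]
11. n8.pre = 29  [terminal]
12. n6.val = 20  [S.env * 3 - 10]
13. n6.pre = false  [c.sig == false]
14. n9.pre = 16  [terminal]
15. n10.acc = 15  [S.val - 5]
16. n11.lab = 5  [terminal]
17. n12.pre = 27  [terminal]
18. n13.key = 0  [terminal]
19. n10.pre = -4  [h.pre - 31]
20. n10.tag = 30  [f.key + h.pre + 3]
21. n5.acc = true  [A.pre > -5]
22. n14.depth = 2  [S.env * -2 + 34]
23. n15.ok = 12  [C.depth * -2 + 16]
24. n16.sig = false  [terminal]
25. n17.sig = true  [terminal]
26. n15.live = false  [c₁.sig == false]
27. n15.lab = "kz"  ["kz"]
28. n15.key = 9  [9]
29. n14.acc = false  [B.live == true]
30. n4.val = 18  [S.env + 2]
31. n4.pre = true  [true]
32. n1.live = true  [S₀.val == 27]
33. n1.lab = "zv"  ["zv"]
34. n1.key = -1  [S₀.val - 28]
35. n18.fin = 13  [terminal]
36. n19.env = 10  [B.key + 11]
37. n20.env = 7  [S₀.env * -2 + 27]
38. n21.key = 29  [terminal]
39. n20.val = -8  [S.env * -1 - 1]
40. n20.pre = true  [true]
41. n19.val = -4  [S₀.env * 3 - 34]
42. n19.pre = false  [S₀.env > 10]
43. n0.val = 23  [S₁.val + S₀.env + 19]
44. n0.pre = true  [true]

7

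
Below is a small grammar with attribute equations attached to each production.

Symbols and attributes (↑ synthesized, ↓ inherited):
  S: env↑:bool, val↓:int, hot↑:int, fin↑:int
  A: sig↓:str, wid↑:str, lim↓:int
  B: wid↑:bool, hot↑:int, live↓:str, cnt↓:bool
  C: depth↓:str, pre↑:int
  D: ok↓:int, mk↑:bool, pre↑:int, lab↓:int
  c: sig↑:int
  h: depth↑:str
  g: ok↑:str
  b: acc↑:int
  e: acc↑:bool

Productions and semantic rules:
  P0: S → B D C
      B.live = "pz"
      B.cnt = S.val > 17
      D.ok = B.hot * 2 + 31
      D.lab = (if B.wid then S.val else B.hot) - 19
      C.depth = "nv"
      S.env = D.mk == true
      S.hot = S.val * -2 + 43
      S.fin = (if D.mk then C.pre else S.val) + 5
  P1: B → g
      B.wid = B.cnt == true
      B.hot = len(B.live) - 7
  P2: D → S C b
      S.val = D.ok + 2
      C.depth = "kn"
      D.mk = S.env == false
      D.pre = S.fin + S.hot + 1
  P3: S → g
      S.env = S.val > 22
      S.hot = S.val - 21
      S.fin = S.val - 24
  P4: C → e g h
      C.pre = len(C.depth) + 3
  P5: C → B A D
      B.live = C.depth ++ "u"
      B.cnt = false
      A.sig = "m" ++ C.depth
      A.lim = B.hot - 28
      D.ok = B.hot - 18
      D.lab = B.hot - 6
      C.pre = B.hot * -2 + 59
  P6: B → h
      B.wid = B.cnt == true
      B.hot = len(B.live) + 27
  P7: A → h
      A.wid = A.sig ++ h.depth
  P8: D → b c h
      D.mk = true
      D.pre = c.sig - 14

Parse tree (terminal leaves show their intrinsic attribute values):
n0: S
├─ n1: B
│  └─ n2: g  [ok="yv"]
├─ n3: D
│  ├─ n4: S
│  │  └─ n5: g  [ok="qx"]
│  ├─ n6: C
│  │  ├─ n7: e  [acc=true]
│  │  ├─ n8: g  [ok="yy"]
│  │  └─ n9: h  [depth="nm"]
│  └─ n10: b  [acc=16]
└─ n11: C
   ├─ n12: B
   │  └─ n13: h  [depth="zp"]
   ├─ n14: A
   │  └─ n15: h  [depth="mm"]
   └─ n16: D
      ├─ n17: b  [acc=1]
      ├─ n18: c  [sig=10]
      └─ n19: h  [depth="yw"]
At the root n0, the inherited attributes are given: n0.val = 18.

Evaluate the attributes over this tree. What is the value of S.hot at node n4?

1. n0.val = 18  [given at root]
2. n1.live = "pz"  ["pz"]
3. n1.cnt = true  [S.val > 17]
4. n2.ok = "yv"  [terminal]
5. n1.wid = true  [B.cnt == true]
6. n1.hot = -5  [len(B.live) - 7]
7. n3.ok = 21  [B.hot * 2 + 31]
8. n3.lab = -1  [(if B.wid then S.val else B.hot) - 19]
9. n4.val = 23  [D.ok + 2]
10. n5.ok = "qx"  [terminal]
11. n4.env = true  [S.val > 22]
12. n4.hot = 2  [S.val - 21]
13. n4.fin = -1  [S.val - 24]
14. n6.depth = "kn"  ["kn"]
15. n7.acc = true  [terminal]
16. n8.ok = "yy"  [terminal]
17. n9.depth = "nm"  [terminal]
18. n6.pre = 5  [len(C.depth) + 3]
19. n10.acc = 16  [terminal]
20. n3.mk = false  [S.env == false]
21. n3.pre = 2  [S.fin + S.hot + 1]
22. n11.depth = "nv"  ["nv"]
23. n12.live = "nvu"  [C.depth ++ "u"]
24. n12.cnt = false  [false]
25. n13.depth = "zp"  [terminal]
26. n12.wid = false  [B.cnt == true]
27. n12.hot = 30  [len(B.live) + 27]
28. n14.sig = "mnv"  ["m" ++ C.depth]
29. n14.lim = 2  [B.hot - 28]
30. n15.depth = "mm"  [terminal]
31. n14.wid = "mnvmm"  [A.sig ++ h.depth]
32. n16.ok = 12  [B.hot - 18]
33. n16.lab = 24  [B.hot - 6]
34. n17.acc = 1  [terminal]
35. n18.sig = 10  [terminal]
36. n19.depth = "yw"  [terminal]
37. n16.mk = true  [true]
38. n16.pre = -4  [c.sig - 14]
39. n11.pre = -1  [B.hot * -2 + 59]
40. n0.env = false  [D.mk == true]
41. n0.hot = 7  [S.val * -2 + 43]
42. n0.fin = 23  [(if D.mk then C.pre else S.val) + 5]

2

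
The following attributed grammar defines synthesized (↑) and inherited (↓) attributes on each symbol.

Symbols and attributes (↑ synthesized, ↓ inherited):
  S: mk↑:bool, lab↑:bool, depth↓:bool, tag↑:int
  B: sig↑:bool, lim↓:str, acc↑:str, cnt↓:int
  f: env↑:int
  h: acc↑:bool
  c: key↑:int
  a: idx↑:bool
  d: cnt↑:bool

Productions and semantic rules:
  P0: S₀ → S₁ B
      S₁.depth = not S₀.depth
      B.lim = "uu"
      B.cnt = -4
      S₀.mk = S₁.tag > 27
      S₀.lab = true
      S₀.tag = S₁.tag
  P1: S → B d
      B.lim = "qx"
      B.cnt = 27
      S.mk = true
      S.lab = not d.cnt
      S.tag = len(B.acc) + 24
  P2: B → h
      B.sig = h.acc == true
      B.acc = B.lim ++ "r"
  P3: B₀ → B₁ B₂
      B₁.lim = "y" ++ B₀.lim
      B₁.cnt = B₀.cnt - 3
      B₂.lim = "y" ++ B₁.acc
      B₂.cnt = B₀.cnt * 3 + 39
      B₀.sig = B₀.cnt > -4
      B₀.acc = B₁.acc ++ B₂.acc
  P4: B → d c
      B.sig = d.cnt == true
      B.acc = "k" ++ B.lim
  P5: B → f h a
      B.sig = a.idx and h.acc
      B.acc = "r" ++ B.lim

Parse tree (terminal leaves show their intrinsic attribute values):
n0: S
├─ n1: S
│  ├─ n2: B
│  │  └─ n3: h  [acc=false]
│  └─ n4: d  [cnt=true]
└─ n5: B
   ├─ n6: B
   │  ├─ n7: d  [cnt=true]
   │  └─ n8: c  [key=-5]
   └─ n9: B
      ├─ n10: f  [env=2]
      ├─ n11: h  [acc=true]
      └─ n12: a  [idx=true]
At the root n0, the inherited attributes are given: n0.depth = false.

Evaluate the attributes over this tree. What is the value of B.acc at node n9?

1. n0.depth = false  [given at root]
2. n1.depth = true  [not S₀.depth]
3. n2.lim = "qx"  ["qx"]
4. n2.cnt = 27  [27]
5. n3.acc = false  [terminal]
6. n2.sig = false  [h.acc == true]
7. n2.acc = "qxr"  [B.lim ++ "r"]
8. n4.cnt = true  [terminal]
9. n1.mk = true  [true]
10. n1.lab = false  [not d.cnt]
11. n1.tag = 27  [len(B.acc) + 24]
12. n5.lim = "uu"  ["uu"]
13. n5.cnt = -4  [-4]
14. n6.lim = "yuu"  ["y" ++ B₀.lim]
15. n6.cnt = -7  [B₀.cnt - 3]
16. n7.cnt = true  [terminal]
17. n8.key = -5  [terminal]
18. n6.sig = true  [d.cnt == true]
19. n6.acc = "kyuu"  ["k" ++ B.lim]
20. n9.lim = "ykyuu"  ["y" ++ B₁.acc]
21. n9.cnt = 27  [B₀.cnt * 3 + 39]
22. n10.env = 2  [terminal]
23. n11.acc = true  [terminal]
24. n12.idx = true  [terminal]
25. n9.sig = true  [a.idx and h.acc]
26. n9.acc = "rykyuu"  ["r" ++ B.lim]
27. n5.sig = false  [B₀.cnt > -4]
28. n5.acc = "kyuurykyuu"  [B₁.acc ++ B₂.acc]
29. n0.mk = false  [S₁.tag > 27]
30. n0.lab = true  [true]
31. n0.tag = 27  [S₁.tag]

"rykyuu"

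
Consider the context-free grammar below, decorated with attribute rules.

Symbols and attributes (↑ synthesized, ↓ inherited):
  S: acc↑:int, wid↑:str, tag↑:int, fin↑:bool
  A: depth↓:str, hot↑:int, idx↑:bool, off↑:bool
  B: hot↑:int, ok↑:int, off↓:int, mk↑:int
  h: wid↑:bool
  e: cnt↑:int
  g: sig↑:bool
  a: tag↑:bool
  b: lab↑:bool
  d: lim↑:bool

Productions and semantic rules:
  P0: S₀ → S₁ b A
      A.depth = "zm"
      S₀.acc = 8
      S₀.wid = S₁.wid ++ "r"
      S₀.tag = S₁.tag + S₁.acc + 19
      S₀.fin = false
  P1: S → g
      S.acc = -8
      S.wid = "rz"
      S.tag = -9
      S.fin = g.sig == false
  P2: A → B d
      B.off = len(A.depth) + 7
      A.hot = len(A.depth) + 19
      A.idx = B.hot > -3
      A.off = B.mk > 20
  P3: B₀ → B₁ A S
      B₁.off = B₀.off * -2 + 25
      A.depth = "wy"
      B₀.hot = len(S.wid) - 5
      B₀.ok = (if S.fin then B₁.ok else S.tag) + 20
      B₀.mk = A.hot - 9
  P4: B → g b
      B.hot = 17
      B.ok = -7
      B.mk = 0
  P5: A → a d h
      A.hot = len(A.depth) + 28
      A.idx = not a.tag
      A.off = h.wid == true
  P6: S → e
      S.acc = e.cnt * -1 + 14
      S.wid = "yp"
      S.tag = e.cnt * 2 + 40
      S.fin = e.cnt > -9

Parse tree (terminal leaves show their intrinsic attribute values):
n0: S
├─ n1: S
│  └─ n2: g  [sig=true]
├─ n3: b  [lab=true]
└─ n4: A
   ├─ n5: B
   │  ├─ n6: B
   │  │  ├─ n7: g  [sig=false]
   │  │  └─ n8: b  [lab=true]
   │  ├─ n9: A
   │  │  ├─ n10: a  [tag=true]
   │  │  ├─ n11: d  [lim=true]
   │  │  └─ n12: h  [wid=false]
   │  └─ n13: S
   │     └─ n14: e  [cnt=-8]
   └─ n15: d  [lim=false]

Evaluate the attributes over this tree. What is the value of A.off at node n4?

true

1. n2.sig = true  [terminal]
2. n1.acc = -8  [-8]
3. n1.wid = "rz"  ["rz"]
4. n1.tag = -9  [-9]
5. n1.fin = false  [g.sig == false]
6. n3.lab = true  [terminal]
7. n4.depth = "zm"  ["zm"]
8. n5.off = 9  [len(A.depth) + 7]
9. n6.off = 7  [B₀.off * -2 + 25]
10. n7.sig = false  [terminal]
11. n8.lab = true  [terminal]
12. n6.hot = 17  [17]
13. n6.ok = -7  [-7]
14. n6.mk = 0  [0]
15. n9.depth = "wy"  ["wy"]
16. n10.tag = true  [terminal]
17. n11.lim = true  [terminal]
18. n12.wid = false  [terminal]
19. n9.hot = 30  [len(A.depth) + 28]
20. n9.idx = false  [not a.tag]
21. n9.off = false  [h.wid == true]
22. n14.cnt = -8  [terminal]
23. n13.acc = 22  [e.cnt * -1 + 14]
24. n13.wid = "yp"  ["yp"]
25. n13.tag = 24  [e.cnt * 2 + 40]
26. n13.fin = true  [e.cnt > -9]
27. n5.hot = -3  [len(S.wid) - 5]
28. n5.ok = 13  [(if S.fin then B₁.ok else S.tag) + 20]
29. n5.mk = 21  [A.hot - 9]
30. n15.lim = false  [terminal]
31. n4.hot = 21  [len(A.depth) + 19]
32. n4.idx = false  [B.hot > -3]
33. n4.off = true  [B.mk > 20]
34. n0.acc = 8  [8]
35. n0.wid = "rzr"  [S₁.wid ++ "r"]
36. n0.tag = 2  [S₁.tag + S₁.acc + 19]
37. n0.fin = false  [false]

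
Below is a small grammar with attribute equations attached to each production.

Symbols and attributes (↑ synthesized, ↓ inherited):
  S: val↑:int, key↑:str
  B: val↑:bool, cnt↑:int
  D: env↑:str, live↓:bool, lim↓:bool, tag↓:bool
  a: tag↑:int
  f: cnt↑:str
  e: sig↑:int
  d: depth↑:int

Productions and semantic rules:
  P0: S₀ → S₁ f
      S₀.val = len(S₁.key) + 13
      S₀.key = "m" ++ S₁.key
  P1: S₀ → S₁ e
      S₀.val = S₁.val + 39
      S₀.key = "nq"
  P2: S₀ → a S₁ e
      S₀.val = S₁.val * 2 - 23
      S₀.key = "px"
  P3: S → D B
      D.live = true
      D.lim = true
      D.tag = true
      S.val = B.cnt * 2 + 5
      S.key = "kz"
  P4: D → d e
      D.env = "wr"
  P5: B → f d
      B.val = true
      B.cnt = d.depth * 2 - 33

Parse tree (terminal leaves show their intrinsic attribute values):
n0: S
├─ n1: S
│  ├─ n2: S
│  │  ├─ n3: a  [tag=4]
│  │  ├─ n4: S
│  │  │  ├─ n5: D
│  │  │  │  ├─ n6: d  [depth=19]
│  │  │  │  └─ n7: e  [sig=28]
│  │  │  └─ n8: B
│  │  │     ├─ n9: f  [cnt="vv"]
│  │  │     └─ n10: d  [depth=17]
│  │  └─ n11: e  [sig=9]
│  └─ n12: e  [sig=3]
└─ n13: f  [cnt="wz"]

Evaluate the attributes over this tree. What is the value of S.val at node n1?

1. n3.tag = 4  [terminal]
2. n5.live = true  [true]
3. n5.lim = true  [true]
4. n5.tag = true  [true]
5. n6.depth = 19  [terminal]
6. n7.sig = 28  [terminal]
7. n5.env = "wr"  ["wr"]
8. n9.cnt = "vv"  [terminal]
9. n10.depth = 17  [terminal]
10. n8.val = true  [true]
11. n8.cnt = 1  [d.depth * 2 - 33]
12. n4.val = 7  [B.cnt * 2 + 5]
13. n4.key = "kz"  ["kz"]
14. n11.sig = 9  [terminal]
15. n2.val = -9  [S₁.val * 2 - 23]
16. n2.key = "px"  ["px"]
17. n12.sig = 3  [terminal]
18. n1.val = 30  [S₁.val + 39]
19. n1.key = "nq"  ["nq"]
20. n13.cnt = "wz"  [terminal]
21. n0.val = 15  [len(S₁.key) + 13]
22. n0.key = "mnq"  ["m" ++ S₁.key]

30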